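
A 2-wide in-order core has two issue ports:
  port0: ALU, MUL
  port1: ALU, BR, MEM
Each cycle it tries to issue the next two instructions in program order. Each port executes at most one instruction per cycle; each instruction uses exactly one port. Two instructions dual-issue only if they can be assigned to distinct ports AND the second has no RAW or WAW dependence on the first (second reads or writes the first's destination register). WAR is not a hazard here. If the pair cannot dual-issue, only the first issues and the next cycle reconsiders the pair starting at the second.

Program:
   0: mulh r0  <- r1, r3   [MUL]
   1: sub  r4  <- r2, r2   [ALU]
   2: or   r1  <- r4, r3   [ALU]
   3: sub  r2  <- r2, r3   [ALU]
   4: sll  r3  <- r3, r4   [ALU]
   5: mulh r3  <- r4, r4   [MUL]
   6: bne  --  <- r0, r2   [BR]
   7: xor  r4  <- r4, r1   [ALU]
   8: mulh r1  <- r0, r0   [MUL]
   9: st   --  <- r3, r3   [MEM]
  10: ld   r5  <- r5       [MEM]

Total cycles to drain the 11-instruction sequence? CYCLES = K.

CYCLES = 7

t=0 i0+i1:mulh.MUL+sub.ALU ; dual
t=1 i2+i3:or.ALU+sub.ALU ; dual
t=2 i4:sll.ALU ; WAW r3
t=3 i5+i6:mulh.MUL+bne.BR ; dual
t=4 i7+i8:xor.ALU+mulh.MUL ; dual
t=5 i9:st.MEM ; no-port MEM/MEM
t=6 i10:ld.MEM ; tail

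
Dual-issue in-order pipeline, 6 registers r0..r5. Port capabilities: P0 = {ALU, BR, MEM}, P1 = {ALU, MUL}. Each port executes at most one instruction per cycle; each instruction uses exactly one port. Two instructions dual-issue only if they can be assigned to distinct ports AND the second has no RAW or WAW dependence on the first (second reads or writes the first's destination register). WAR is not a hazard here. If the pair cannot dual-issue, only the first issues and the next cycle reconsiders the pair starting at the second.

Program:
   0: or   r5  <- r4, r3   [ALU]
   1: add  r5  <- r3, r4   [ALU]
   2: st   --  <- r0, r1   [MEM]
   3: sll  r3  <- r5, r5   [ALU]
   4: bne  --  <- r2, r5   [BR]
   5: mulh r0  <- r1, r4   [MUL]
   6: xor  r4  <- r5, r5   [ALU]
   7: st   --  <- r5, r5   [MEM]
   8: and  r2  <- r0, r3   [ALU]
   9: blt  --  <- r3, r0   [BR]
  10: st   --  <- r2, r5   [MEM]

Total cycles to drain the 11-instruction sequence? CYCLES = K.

0. or.ALU @i0  | WAW r5
1. add.ALU+st.MEM @i1+i2  | 2-wide
2. sll.ALU+bne.BR @i3+i4  | 2-wide
3. mulh.MUL+xor.ALU @i5+i6  | 2-wide
4. st.MEM+and.ALU @i7+i8  | 2-wide
5. blt.BR @i9  | no-port BR/MEM
6. st.MEM @i10  | tail

CYCLES = 7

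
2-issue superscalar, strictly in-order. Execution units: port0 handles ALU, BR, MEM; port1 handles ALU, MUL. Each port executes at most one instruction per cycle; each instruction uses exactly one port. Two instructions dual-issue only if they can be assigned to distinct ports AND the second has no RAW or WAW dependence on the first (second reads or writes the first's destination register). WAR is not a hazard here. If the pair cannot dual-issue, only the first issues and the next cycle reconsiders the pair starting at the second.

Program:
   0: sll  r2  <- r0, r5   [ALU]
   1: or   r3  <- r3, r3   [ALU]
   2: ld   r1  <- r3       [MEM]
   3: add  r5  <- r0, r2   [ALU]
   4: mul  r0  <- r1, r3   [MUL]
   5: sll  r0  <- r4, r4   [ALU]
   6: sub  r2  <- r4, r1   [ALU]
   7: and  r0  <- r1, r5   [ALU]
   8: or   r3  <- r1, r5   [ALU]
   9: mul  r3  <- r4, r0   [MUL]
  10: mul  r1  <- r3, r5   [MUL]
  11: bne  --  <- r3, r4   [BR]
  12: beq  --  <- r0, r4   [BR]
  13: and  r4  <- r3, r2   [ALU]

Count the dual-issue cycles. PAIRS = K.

[0] i0/i1  sll+or  -- 2-wide
[1] i2/i3  ld+add  -- 2-wide
[2] i4  mul  -- WAW r0
[3] i5/i6  sll+sub  -- 2-wide
[4] i7/i8  and+or  -- 2-wide
[5] i9  mul  -- no-port MUL/MUL
[6] i10/i11  mul+bne  -- 2-wide
[7] i12/i13  beq+and  -- 2-wide

PAIRS = 6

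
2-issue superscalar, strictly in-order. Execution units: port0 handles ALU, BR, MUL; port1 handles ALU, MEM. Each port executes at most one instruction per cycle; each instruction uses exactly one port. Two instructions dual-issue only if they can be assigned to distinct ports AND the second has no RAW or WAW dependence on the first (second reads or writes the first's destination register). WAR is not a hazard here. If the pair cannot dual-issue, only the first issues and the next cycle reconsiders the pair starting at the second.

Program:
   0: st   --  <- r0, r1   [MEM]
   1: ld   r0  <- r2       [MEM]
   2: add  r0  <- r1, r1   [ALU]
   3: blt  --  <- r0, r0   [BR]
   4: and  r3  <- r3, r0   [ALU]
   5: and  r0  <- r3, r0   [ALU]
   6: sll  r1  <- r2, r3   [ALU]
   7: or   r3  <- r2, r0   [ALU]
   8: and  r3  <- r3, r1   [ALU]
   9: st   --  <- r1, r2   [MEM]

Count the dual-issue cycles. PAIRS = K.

PAIRS = 3

c0: i0 st.MEM  no-port MEM/MEM
c1: i1 ld.MEM  WAW r0
c2: i2 add.ALU  RAW r0
c3: i3+i4 blt.BR+and.ALU  2-wide
c4: i5+i6 and.ALU+sll.ALU  2-wide
c5: i7 or.ALU  RAW+WAW r3
c6: i8+i9 and.ALU+st.MEM  2-wide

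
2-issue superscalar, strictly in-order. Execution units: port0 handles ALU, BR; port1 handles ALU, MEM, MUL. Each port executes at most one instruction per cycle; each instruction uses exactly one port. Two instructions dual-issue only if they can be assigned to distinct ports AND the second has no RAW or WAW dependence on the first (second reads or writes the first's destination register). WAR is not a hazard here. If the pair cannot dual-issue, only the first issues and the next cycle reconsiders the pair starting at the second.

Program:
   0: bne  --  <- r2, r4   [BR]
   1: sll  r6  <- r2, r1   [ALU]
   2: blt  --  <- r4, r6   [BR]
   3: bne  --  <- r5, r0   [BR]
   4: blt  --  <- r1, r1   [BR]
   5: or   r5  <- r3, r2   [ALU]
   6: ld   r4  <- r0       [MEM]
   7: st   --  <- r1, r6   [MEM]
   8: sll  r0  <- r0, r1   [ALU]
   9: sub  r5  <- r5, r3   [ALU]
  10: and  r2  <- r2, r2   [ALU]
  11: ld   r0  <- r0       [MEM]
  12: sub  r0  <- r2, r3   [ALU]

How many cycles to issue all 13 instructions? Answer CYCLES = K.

CYCLES = 9

0. bne.BR+sll.ALU @i0&i1  | pair
1. blt.BR @i2  | no-port BR/BR
2. bne.BR @i3  | no-port BR/BR
3. blt.BR+or.ALU @i4&i5  | pair
4. ld.MEM @i6  | no-port MEM/MEM
5. st.MEM+sll.ALU @i7&i8  | pair
6. sub.ALU+and.ALU @i9&i10  | pair
7. ld.MEM @i11  | WAW r0
8. sub.ALU @i12  | tail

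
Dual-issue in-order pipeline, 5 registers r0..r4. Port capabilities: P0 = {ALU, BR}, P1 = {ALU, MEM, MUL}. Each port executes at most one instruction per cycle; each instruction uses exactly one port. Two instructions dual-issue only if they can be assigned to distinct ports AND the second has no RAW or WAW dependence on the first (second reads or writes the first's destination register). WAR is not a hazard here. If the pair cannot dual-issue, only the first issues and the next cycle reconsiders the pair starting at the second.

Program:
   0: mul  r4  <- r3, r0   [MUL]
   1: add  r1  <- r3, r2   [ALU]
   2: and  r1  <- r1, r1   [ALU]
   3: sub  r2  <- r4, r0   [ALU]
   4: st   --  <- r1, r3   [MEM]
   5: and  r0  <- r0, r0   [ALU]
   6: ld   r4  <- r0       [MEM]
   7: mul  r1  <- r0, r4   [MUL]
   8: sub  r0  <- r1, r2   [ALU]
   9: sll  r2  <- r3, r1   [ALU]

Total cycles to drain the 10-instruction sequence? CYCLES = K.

CYCLES = 6

0. mul/add @i0&i1  | dual
1. and/sub @i2&i3  | dual
2. st/and @i4&i5  | dual
3. ld @i6  | no-port MEM/MUL
4. mul @i7  | RAW r1
5. sub/sll @i8&i9  | dual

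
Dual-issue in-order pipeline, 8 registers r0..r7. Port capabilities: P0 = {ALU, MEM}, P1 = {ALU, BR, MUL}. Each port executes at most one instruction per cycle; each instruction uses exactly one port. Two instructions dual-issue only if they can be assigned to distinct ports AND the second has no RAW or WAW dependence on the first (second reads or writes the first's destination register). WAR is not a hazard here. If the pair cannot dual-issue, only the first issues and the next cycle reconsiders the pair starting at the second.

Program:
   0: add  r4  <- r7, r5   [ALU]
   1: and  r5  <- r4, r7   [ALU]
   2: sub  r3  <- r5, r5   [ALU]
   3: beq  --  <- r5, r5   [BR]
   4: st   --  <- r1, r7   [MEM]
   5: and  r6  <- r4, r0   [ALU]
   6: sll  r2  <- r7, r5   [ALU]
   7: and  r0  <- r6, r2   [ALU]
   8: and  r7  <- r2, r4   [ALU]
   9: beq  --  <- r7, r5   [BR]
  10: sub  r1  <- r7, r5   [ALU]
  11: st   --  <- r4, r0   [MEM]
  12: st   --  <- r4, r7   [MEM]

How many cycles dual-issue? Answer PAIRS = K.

#0 head=0: add.ALU i0 RAW r4
#1 head=1: and.ALU i1 RAW r5
#2 head=2: sub.ALU;beq.BR i2+i3 2-wide
#3 head=4: st.MEM;and.ALU i4+i5 2-wide
#4 head=6: sll.ALU i6 RAW r2
#5 head=7: and.ALU;and.ALU i7+i8 2-wide
#6 head=9: beq.BR;sub.ALU i9+i10 2-wide
#7 head=11: st.MEM i11 no-port MEM/MEM
#8 head=12: st.MEM i12 tail

PAIRS = 4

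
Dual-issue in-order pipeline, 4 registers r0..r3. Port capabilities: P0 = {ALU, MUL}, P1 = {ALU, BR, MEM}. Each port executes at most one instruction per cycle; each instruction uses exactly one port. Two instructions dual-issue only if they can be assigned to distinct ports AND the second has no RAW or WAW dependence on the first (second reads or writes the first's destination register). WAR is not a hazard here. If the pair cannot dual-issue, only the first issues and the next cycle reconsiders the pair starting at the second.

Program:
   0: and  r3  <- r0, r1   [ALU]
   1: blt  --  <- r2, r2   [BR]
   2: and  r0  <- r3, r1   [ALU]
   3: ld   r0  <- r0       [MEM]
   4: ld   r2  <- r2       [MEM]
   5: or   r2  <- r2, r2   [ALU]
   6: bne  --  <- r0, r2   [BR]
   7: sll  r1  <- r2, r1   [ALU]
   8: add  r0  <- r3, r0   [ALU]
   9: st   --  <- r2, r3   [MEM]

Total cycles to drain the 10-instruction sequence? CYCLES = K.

#0 head=0: and.ALU;blt.BR i0&i1 2-wide
#1 head=2: and.ALU i2 RAW+WAW r0
#2 head=3: ld.MEM i3 no-port MEM/MEM
#3 head=4: ld.MEM i4 RAW+WAW r2
#4 head=5: or.ALU i5 RAW r2
#5 head=6: bne.BR;sll.ALU i6&i7 2-wide
#6 head=8: add.ALU;st.MEM i8&i9 2-wide

CYCLES = 7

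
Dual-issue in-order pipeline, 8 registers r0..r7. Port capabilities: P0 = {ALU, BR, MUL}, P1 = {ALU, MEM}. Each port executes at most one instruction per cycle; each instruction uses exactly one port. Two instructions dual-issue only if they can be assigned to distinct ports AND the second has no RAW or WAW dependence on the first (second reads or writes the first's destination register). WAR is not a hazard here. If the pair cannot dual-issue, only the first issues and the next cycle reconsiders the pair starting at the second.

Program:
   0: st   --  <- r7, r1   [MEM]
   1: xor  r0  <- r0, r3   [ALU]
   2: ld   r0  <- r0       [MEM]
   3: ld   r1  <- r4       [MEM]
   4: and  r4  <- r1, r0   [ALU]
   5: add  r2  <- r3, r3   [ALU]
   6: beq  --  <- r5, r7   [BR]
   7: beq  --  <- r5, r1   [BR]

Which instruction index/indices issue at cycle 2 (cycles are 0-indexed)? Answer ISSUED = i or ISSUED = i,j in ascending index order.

ISSUED = 3

  cy0 -> i0/i1 (st xor) dual
  cy1 -> i2 (ld) no-port MEM/MEM
  cy2 -> i3 (ld) RAW r1
  cy3 -> i4/i5 (and add) dual
  cy4 -> i6 (beq) no-port BR/BR
  cy5 -> i7 (beq) tail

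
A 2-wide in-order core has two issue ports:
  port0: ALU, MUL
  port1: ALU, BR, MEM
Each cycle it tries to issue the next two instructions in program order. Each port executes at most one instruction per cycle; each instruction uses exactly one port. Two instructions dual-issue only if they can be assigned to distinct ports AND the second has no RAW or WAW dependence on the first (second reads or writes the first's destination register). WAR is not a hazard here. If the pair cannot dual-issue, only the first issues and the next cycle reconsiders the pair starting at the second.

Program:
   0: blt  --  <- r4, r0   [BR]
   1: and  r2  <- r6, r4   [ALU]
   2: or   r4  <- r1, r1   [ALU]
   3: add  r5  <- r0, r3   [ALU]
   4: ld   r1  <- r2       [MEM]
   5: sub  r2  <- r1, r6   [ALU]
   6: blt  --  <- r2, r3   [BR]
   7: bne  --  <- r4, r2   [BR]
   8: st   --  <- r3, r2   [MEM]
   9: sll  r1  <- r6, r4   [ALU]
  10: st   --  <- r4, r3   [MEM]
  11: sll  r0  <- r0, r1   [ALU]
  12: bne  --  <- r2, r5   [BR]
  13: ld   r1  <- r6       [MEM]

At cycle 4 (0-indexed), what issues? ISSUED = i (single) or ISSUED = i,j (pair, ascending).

ISSUED = 6

[0] i0/i1  blt.BR and.ALU  -- 2-wide
[1] i2/i3  or.ALU add.ALU  -- 2-wide
[2] i4  ld.MEM  -- RAW r1
[3] i5  sub.ALU  -- RAW r2
[4] i6  blt.BR  -- no-port BR/BR
[5] i7  bne.BR  -- no-port BR/MEM
[6] i8/i9  st.MEM sll.ALU  -- 2-wide
[7] i10/i11  st.MEM sll.ALU  -- 2-wide
[8] i12  bne.BR  -- no-port BR/MEM
[9] i13  ld.MEM  -- tail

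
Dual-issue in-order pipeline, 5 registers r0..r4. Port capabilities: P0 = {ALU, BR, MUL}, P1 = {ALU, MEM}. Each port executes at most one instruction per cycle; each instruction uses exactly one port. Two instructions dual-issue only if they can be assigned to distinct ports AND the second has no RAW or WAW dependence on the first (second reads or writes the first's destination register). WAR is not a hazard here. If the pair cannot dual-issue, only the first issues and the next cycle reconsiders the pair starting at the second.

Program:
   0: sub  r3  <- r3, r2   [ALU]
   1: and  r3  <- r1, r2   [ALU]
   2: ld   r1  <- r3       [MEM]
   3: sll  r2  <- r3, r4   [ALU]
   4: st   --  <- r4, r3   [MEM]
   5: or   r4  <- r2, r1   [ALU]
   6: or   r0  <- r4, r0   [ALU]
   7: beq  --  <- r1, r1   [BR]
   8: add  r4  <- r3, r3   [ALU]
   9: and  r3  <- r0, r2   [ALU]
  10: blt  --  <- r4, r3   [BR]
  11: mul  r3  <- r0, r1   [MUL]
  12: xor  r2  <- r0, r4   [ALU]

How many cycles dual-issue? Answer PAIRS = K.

PAIRS = 5

t=0 i0:sub ; WAW r3
t=1 i1:and ; RAW r3
t=2 i2/i3:ld/sll ; pair
t=3 i4/i5:st/or ; pair
t=4 i6/i7:or/beq ; pair
t=5 i8/i9:add/and ; pair
t=6 i10:blt ; no-port BR/MUL
t=7 i11/i12:mul/xor ; pair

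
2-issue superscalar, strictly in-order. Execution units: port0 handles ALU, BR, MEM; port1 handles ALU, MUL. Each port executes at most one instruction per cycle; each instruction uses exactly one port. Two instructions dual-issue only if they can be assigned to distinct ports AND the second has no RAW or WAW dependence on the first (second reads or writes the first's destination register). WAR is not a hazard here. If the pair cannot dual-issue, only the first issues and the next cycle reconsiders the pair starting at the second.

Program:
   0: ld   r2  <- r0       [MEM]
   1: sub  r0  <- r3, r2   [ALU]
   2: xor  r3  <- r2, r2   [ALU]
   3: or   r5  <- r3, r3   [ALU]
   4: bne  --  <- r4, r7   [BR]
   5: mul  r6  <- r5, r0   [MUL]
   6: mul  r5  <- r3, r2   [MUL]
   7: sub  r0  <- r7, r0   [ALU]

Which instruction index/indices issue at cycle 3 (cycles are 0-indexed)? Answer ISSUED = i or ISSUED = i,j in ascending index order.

0. ld @i0  | RAW r2
1. sub+xor @i1/i2  | pair
2. or+bne @i3/i4  | pair
3. mul @i5  | no-port MUL/MUL
4. mul+sub @i6/i7  | pair

ISSUED = 5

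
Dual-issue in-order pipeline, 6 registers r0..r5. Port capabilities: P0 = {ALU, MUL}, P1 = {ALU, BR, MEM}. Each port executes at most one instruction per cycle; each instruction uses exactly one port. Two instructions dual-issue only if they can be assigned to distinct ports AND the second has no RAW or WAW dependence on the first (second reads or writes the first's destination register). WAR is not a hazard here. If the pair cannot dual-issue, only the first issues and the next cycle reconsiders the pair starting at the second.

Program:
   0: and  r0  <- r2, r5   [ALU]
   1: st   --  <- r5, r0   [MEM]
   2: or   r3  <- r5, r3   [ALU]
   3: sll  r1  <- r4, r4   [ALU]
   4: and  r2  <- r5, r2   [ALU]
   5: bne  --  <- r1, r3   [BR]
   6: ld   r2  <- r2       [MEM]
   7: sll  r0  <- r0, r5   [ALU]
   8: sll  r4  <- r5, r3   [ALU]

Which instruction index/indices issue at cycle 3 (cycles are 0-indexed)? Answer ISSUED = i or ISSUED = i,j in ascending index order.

t=0 i0:and ; RAW r0
t=1 i1/i2:st or ; dual
t=2 i3/i4:sll and ; dual
t=3 i5:bne ; no-port BR/MEM
t=4 i6/i7:ld sll ; dual
t=5 i8:sll ; tail

ISSUED = 5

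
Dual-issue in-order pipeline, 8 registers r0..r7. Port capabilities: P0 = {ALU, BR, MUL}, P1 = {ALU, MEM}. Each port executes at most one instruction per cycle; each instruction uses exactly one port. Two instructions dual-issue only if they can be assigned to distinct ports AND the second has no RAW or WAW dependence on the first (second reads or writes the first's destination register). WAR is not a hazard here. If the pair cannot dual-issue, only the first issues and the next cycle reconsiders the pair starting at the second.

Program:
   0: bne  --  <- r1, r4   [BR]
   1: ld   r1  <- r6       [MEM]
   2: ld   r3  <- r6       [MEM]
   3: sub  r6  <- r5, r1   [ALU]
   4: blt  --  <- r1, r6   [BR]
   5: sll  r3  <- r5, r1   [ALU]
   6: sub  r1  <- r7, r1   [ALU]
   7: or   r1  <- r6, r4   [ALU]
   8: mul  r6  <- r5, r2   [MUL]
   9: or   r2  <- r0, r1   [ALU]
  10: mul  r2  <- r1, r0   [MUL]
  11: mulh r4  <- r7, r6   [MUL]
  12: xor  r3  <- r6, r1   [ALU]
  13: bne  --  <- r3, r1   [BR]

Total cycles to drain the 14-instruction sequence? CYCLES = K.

CYCLES = 9

0. bne;ld @i0+i1  | dual
1. ld;sub @i2+i3  | dual
2. blt;sll @i4+i5  | dual
3. sub @i6  | WAW r1
4. or;mul @i7+i8  | dual
5. or @i9  | WAW r2
6. mul @i10  | no-port MUL/MUL
7. mulh;xor @i11+i12  | dual
8. bne @i13  | tail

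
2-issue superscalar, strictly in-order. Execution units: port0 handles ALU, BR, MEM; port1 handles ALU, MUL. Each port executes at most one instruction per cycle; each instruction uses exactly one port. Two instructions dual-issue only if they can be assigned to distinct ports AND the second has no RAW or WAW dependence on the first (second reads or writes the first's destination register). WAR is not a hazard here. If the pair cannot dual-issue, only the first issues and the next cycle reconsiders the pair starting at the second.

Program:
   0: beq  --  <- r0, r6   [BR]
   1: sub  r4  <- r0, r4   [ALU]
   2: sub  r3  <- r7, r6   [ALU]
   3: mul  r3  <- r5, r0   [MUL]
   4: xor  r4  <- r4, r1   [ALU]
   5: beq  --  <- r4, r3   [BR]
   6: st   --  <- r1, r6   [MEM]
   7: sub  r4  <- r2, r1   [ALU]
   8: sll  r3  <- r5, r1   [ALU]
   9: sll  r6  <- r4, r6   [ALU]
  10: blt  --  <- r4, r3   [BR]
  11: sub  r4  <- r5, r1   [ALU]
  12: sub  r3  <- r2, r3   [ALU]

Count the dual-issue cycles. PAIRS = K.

PAIRS = 5

c0: i0,i1 beq.BR/sub.ALU  2-wide
c1: i2 sub.ALU  WAW r3
c2: i3,i4 mul.MUL/xor.ALU  2-wide
c3: i5 beq.BR  no-port BR/MEM
c4: i6,i7 st.MEM/sub.ALU  2-wide
c5: i8,i9 sll.ALU/sll.ALU  2-wide
c6: i10,i11 blt.BR/sub.ALU  2-wide
c7: i12 sub.ALU  tail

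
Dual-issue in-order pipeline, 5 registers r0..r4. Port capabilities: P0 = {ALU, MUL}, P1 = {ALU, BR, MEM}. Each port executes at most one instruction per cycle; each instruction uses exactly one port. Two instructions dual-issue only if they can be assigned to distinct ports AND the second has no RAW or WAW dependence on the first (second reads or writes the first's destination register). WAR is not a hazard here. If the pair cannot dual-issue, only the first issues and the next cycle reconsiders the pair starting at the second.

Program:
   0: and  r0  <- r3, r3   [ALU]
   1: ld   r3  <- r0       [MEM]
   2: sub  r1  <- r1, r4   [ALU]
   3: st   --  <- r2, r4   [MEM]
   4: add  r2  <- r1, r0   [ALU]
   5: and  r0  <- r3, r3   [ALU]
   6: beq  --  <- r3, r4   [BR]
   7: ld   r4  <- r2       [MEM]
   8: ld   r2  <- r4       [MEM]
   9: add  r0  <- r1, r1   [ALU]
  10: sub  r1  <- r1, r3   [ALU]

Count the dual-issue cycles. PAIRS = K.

PAIRS = 4

[0] i0  and.ALU  -- RAW r0
[1] i1,i2  ld.MEM+sub.ALU  -- 2-wide
[2] i3,i4  st.MEM+add.ALU  -- 2-wide
[3] i5,i6  and.ALU+beq.BR  -- 2-wide
[4] i7  ld.MEM  -- no-port MEM/MEM
[5] i8,i9  ld.MEM+add.ALU  -- 2-wide
[6] i10  sub.ALU  -- tail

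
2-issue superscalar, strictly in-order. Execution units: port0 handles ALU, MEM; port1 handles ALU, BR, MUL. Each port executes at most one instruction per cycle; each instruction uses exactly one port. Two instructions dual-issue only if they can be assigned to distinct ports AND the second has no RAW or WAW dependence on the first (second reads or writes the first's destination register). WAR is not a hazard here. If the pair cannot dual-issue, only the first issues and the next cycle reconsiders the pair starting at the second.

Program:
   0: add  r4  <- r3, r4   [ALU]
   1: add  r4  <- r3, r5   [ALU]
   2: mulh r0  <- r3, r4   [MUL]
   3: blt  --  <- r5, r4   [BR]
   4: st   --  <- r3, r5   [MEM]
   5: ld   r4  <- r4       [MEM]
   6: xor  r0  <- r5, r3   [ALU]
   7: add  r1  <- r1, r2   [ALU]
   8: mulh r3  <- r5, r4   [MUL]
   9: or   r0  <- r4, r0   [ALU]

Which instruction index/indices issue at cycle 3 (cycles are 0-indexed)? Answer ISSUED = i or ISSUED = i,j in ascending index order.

  cy0 -> i0 (add) WAW r4
  cy1 -> i1 (add) RAW r4
  cy2 -> i2 (mulh) no-port MUL/BR
  cy3 -> i3+i4 (blt/st) 2-wide
  cy4 -> i5+i6 (ld/xor) 2-wide
  cy5 -> i7+i8 (add/mulh) 2-wide
  cy6 -> i9 (or) tail

ISSUED = 3,4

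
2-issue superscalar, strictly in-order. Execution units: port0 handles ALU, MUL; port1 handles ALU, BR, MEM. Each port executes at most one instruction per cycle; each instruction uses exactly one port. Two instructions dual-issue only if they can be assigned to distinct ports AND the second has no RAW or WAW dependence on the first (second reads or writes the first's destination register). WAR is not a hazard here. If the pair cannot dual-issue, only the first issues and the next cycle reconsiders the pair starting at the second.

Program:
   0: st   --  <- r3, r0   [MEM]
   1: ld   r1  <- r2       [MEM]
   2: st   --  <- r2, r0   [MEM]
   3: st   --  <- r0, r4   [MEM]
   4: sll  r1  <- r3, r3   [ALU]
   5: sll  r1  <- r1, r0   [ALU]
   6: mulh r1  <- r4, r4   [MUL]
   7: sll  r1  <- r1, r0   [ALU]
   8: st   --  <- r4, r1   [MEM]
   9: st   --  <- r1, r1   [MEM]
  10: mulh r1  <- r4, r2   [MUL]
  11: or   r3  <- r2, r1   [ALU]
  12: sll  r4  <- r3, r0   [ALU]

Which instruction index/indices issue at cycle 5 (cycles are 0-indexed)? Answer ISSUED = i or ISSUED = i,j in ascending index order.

ISSUED = 6

#0 head=0: st i0 no-port MEM/MEM
#1 head=1: ld i1 no-port MEM/MEM
#2 head=2: st i2 no-port MEM/MEM
#3 head=3: st+sll i3,i4 dual
#4 head=5: sll i5 WAW r1
#5 head=6: mulh i6 RAW+WAW r1
#6 head=7: sll i7 RAW r1
#7 head=8: st i8 no-port MEM/MEM
#8 head=9: st+mulh i9,i10 dual
#9 head=11: or i11 RAW r3
#10 head=12: sll i12 tail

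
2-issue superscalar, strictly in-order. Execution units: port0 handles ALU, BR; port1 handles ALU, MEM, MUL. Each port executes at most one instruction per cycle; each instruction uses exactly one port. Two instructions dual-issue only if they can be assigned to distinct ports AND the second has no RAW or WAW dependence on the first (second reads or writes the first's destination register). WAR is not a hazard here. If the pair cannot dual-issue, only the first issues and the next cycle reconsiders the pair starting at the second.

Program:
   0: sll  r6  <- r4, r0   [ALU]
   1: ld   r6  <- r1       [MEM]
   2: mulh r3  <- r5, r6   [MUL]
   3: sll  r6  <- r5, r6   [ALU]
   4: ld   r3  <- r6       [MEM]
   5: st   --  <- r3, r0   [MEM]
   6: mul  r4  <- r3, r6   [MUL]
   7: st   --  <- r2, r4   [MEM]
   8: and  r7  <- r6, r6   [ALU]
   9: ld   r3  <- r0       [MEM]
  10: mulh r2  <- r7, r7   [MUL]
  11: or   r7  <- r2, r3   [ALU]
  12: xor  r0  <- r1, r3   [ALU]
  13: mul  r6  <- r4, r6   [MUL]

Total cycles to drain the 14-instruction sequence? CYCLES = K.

  cy0 -> i0 (sll.ALU) WAW r6
  cy1 -> i1 (ld.MEM) no-port MEM/MUL
  cy2 -> i2+i3 (mulh.MUL sll.ALU) pair
  cy3 -> i4 (ld.MEM) no-port MEM/MEM
  cy4 -> i5 (st.MEM) no-port MEM/MUL
  cy5 -> i6 (mul.MUL) no-port MUL/MEM
  cy6 -> i7+i8 (st.MEM and.ALU) pair
  cy7 -> i9 (ld.MEM) no-port MEM/MUL
  cy8 -> i10 (mulh.MUL) RAW r2
  cy9 -> i11+i12 (or.ALU xor.ALU) pair
  cy10 -> i13 (mul.MUL) tail

CYCLES = 11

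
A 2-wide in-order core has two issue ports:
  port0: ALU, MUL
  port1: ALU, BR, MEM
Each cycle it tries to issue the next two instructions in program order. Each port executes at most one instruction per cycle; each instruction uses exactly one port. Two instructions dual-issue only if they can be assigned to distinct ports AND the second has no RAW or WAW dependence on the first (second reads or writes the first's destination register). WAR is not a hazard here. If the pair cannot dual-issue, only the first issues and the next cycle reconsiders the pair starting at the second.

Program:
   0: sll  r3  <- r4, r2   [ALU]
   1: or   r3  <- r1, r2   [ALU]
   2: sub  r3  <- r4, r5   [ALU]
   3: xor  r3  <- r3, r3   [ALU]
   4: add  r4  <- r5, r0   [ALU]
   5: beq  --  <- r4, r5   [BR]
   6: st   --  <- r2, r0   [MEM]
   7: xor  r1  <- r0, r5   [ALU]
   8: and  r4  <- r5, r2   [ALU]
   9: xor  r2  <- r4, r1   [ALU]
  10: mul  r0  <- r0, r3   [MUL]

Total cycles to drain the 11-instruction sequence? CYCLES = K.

CYCLES = 8

  cy0 -> i0 (sll) WAW r3
  cy1 -> i1 (or) WAW r3
  cy2 -> i2 (sub) RAW+WAW r3
  cy3 -> i3/i4 (xor/add) pair
  cy4 -> i5 (beq) no-port BR/MEM
  cy5 -> i6/i7 (st/xor) pair
  cy6 -> i8 (and) RAW r4
  cy7 -> i9/i10 (xor/mul) pair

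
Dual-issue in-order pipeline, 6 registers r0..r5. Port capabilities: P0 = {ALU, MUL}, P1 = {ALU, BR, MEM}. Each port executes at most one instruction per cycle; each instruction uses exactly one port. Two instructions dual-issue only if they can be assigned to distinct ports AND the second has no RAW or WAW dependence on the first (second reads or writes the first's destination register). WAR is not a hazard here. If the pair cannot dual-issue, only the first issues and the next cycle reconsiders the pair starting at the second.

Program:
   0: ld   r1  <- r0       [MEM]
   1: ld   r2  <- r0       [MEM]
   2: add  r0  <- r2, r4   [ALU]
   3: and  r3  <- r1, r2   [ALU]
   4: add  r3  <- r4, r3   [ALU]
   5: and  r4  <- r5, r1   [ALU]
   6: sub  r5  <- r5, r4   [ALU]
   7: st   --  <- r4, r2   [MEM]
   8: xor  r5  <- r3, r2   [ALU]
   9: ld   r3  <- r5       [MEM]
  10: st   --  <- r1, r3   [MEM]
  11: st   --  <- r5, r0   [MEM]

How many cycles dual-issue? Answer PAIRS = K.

t=0 i0:ld.MEM ; no-port MEM/MEM
t=1 i1:ld.MEM ; RAW r2
t=2 i2&i3:add.ALU and.ALU ; dual
t=3 i4&i5:add.ALU and.ALU ; dual
t=4 i6&i7:sub.ALU st.MEM ; dual
t=5 i8:xor.ALU ; RAW r5
t=6 i9:ld.MEM ; no-port MEM/MEM
t=7 i10:st.MEM ; no-port MEM/MEM
t=8 i11:st.MEM ; tail

PAIRS = 3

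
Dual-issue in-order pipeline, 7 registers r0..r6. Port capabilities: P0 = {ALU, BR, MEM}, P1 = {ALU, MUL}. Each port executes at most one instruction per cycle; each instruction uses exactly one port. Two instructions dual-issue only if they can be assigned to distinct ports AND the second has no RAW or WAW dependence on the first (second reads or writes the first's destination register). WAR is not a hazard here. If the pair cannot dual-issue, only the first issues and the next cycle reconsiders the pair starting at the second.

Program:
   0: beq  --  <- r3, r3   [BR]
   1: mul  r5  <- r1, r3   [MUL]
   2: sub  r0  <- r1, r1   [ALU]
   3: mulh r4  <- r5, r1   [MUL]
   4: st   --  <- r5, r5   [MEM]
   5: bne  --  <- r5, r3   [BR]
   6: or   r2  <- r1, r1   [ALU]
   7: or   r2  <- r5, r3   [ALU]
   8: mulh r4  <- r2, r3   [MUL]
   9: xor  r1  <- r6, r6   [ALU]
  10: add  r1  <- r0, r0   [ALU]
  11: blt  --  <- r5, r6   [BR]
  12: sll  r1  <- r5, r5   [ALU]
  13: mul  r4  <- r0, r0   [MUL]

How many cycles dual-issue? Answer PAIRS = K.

PAIRS = 6

[0] i0+i1  beq;mul  -- dual
[1] i2+i3  sub;mulh  -- dual
[2] i4  st  -- no-port MEM/BR
[3] i5+i6  bne;or  -- dual
[4] i7  or  -- RAW r2
[5] i8+i9  mulh;xor  -- dual
[6] i10+i11  add;blt  -- dual
[7] i12+i13  sll;mul  -- dual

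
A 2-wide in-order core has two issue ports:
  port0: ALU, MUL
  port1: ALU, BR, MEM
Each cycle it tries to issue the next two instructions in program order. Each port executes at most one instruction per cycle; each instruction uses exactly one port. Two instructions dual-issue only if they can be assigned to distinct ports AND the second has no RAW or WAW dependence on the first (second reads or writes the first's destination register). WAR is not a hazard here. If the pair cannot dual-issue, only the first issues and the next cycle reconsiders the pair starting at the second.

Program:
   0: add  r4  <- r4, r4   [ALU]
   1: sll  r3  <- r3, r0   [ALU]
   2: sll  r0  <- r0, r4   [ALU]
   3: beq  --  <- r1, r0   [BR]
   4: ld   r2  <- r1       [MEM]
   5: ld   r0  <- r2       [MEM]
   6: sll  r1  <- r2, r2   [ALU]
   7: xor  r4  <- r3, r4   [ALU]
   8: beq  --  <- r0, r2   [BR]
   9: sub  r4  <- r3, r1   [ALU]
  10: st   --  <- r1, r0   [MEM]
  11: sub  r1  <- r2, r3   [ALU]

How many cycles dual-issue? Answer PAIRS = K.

PAIRS = 4

#0 head=0: add/sll i0&i1 dual
#1 head=2: sll i2 RAW r0
#2 head=3: beq i3 no-port BR/MEM
#3 head=4: ld i4 no-port MEM/MEM
#4 head=5: ld/sll i5&i6 dual
#5 head=7: xor/beq i7&i8 dual
#6 head=9: sub/st i9&i10 dual
#7 head=11: sub i11 tail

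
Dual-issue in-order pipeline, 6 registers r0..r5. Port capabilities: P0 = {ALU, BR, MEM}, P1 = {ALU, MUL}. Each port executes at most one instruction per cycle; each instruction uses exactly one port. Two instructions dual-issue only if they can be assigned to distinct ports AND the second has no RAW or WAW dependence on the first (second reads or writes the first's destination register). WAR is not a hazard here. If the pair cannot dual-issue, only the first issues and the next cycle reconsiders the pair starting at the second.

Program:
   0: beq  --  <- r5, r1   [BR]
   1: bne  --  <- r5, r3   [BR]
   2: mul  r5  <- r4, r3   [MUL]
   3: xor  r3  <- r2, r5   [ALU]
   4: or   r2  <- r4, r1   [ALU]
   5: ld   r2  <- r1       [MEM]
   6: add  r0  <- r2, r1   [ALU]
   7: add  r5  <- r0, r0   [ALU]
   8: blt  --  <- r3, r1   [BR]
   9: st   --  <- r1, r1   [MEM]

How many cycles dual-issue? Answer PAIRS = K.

t=0 i0:beq ; no-port BR/BR
t=1 i1/i2:bne+mul ; 2-wide
t=2 i3/i4:xor+or ; 2-wide
t=3 i5:ld ; RAW r2
t=4 i6:add ; RAW r0
t=5 i7/i8:add+blt ; 2-wide
t=6 i9:st ; tail

PAIRS = 3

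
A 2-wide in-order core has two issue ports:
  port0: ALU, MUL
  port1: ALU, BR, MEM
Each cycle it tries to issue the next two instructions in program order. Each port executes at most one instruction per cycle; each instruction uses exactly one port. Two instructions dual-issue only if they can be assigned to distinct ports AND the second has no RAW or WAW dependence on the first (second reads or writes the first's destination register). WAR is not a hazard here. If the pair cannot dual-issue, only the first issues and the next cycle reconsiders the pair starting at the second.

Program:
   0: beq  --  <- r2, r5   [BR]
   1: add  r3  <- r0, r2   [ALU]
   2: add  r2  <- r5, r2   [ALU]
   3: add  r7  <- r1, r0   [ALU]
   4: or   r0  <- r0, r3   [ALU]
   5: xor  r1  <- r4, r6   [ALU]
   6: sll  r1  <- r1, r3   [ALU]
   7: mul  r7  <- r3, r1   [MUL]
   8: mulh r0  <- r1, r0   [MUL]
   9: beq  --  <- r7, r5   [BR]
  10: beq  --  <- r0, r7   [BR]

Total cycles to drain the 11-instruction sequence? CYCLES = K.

CYCLES = 7

c0: i0,i1 beq;add  dual
c1: i2,i3 add;add  dual
c2: i4,i5 or;xor  dual
c3: i6 sll  RAW r1
c4: i7 mul  no-port MUL/MUL
c5: i8,i9 mulh;beq  dual
c6: i10 beq  tail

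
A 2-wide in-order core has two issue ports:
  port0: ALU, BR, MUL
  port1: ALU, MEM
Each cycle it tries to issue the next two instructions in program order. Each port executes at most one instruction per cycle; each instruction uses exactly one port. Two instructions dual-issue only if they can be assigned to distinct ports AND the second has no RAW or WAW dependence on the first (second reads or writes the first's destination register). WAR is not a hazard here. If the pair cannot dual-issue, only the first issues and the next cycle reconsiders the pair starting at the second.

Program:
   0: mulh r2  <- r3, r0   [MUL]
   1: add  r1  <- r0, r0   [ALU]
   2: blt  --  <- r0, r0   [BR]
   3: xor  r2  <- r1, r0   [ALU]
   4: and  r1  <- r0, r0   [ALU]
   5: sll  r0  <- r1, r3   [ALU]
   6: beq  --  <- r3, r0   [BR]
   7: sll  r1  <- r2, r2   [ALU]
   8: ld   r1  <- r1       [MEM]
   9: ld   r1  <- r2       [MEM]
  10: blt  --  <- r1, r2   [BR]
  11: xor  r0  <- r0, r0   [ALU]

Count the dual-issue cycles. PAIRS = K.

PAIRS = 4

t=0 i0/i1:mulh.MUL add.ALU ; pair
t=1 i2/i3:blt.BR xor.ALU ; pair
t=2 i4:and.ALU ; RAW r1
t=3 i5:sll.ALU ; RAW r0
t=4 i6/i7:beq.BR sll.ALU ; pair
t=5 i8:ld.MEM ; no-port MEM/MEM
t=6 i9:ld.MEM ; RAW r1
t=7 i10/i11:blt.BR xor.ALU ; pair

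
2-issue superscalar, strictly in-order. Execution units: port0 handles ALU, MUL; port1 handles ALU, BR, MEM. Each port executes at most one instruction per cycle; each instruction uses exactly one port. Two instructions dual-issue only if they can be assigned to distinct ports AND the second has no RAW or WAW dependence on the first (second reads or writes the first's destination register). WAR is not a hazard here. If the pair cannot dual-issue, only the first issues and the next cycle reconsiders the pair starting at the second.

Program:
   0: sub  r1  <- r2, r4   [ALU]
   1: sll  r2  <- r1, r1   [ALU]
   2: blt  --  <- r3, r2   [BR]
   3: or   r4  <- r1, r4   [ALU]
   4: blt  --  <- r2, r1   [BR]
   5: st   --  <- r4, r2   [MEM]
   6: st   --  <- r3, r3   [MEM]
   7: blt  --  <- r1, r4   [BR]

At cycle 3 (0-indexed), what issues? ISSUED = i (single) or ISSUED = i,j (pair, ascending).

c0: i0 sub  RAW r1
c1: i1 sll  RAW r2
c2: i2/i3 blt/or  dual
c3: i4 blt  no-port BR/MEM
c4: i5 st  no-port MEM/MEM
c5: i6 st  no-port MEM/BR
c6: i7 blt  tail

ISSUED = 4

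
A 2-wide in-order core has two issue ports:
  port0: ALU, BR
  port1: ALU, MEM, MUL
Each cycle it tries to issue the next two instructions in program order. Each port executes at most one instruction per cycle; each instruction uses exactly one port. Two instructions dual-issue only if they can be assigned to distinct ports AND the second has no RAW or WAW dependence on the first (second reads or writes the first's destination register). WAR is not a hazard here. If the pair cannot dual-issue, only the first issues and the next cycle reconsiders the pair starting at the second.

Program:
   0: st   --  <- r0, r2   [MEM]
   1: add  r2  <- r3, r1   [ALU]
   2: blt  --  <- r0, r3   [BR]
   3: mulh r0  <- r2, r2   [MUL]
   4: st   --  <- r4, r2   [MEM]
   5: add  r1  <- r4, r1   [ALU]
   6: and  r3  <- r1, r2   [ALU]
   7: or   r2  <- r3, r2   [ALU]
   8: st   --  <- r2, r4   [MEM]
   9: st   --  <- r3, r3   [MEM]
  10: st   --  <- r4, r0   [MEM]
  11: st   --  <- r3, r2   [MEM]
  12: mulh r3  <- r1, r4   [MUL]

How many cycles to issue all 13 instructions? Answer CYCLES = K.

CYCLES = 10

[0] i0/i1  st.MEM add.ALU  -- dual
[1] i2/i3  blt.BR mulh.MUL  -- dual
[2] i4/i5  st.MEM add.ALU  -- dual
[3] i6  and.ALU  -- RAW r3
[4] i7  or.ALU  -- RAW r2
[5] i8  st.MEM  -- no-port MEM/MEM
[6] i9  st.MEM  -- no-port MEM/MEM
[7] i10  st.MEM  -- no-port MEM/MEM
[8] i11  st.MEM  -- no-port MEM/MUL
[9] i12  mulh.MUL  -- tail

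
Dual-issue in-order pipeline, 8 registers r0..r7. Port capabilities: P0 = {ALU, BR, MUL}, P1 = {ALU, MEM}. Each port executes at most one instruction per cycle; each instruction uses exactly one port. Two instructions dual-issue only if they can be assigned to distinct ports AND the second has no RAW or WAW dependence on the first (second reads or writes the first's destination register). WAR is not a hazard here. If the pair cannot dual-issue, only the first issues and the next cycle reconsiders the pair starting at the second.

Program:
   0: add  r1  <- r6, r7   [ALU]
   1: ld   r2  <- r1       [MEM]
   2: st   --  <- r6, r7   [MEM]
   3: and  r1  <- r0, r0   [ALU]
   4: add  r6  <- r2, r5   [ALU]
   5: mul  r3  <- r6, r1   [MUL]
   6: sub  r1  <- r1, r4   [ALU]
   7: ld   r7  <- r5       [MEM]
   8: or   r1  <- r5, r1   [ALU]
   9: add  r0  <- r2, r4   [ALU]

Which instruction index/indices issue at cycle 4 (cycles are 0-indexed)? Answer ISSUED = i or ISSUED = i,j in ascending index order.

t=0 i0:add ; RAW r1
t=1 i1:ld ; no-port MEM/MEM
t=2 i2+i3:st and ; pair
t=3 i4:add ; RAW r6
t=4 i5+i6:mul sub ; pair
t=5 i7+i8:ld or ; pair
t=6 i9:add ; tail

ISSUED = 5,6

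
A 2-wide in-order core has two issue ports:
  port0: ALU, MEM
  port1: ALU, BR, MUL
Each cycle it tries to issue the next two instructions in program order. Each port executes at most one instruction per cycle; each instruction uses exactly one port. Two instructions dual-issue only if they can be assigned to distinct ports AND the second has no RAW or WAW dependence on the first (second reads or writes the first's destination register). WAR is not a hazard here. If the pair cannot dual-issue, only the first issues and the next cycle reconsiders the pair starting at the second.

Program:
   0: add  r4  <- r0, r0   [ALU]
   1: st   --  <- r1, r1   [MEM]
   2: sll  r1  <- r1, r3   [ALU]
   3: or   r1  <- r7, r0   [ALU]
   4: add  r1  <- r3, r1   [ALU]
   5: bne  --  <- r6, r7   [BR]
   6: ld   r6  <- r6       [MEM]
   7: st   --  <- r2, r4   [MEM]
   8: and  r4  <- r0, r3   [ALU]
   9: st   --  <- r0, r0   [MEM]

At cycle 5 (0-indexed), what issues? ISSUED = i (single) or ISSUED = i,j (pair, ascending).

ISSUED = 7,8

  cy0 -> i0/i1 (add+st) 2-wide
  cy1 -> i2 (sll) WAW r1
  cy2 -> i3 (or) RAW+WAW r1
  cy3 -> i4/i5 (add+bne) 2-wide
  cy4 -> i6 (ld) no-port MEM/MEM
  cy5 -> i7/i8 (st+and) 2-wide
  cy6 -> i9 (st) tail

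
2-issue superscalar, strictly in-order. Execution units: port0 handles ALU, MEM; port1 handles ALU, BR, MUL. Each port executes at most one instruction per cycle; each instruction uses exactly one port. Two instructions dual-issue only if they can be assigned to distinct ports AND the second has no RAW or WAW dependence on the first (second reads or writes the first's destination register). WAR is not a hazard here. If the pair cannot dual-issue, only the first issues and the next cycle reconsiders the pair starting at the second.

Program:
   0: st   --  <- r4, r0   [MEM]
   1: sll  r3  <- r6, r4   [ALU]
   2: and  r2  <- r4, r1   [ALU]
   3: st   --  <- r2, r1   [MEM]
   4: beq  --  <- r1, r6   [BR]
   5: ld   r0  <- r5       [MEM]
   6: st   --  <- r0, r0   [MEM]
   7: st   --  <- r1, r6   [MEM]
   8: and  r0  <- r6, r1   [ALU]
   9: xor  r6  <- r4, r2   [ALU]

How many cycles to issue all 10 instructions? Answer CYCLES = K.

[0] i0/i1  st.MEM+sll.ALU  -- 2-wide
[1] i2  and.ALU  -- RAW r2
[2] i3/i4  st.MEM+beq.BR  -- 2-wide
[3] i5  ld.MEM  -- no-port MEM/MEM
[4] i6  st.MEM  -- no-port MEM/MEM
[5] i7/i8  st.MEM+and.ALU  -- 2-wide
[6] i9  xor.ALU  -- tail

CYCLES = 7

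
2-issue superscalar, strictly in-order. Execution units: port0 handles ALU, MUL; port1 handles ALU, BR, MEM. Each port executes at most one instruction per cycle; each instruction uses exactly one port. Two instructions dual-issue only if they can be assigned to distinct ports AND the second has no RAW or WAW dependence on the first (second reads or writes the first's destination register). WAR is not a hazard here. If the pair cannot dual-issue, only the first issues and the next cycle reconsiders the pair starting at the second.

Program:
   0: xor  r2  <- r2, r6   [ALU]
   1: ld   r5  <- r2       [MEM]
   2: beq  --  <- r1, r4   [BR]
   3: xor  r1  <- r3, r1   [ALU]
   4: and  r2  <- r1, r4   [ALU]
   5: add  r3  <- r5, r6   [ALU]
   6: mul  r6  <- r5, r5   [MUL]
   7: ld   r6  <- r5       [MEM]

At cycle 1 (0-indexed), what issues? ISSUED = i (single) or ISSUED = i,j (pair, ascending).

ISSUED = 1

[0] i0  xor.ALU  -- RAW r2
[1] i1  ld.MEM  -- no-port MEM/BR
[2] i2+i3  beq.BR;xor.ALU  -- pair
[3] i4+i5  and.ALU;add.ALU  -- pair
[4] i6  mul.MUL  -- WAW r6
[5] i7  ld.MEM  -- tail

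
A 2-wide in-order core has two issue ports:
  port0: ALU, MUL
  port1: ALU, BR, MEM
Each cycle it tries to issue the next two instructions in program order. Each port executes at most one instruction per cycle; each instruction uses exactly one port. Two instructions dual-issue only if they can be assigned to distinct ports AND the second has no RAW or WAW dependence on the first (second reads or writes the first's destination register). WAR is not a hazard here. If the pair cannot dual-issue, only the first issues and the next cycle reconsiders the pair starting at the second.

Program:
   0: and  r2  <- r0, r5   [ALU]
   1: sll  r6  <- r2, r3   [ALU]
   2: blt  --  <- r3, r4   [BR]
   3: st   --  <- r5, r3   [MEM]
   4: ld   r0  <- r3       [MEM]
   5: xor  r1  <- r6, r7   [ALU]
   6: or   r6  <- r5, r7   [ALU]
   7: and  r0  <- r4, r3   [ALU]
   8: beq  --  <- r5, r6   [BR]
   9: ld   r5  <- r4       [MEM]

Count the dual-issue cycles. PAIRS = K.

PAIRS = 3

t=0 i0:and ; RAW r2
t=1 i1/i2:sll/blt ; pair
t=2 i3:st ; no-port MEM/MEM
t=3 i4/i5:ld/xor ; pair
t=4 i6/i7:or/and ; pair
t=5 i8:beq ; no-port BR/MEM
t=6 i9:ld ; tail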